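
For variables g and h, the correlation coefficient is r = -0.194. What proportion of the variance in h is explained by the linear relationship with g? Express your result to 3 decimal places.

r² = (-0.194)² = 0.038

0.038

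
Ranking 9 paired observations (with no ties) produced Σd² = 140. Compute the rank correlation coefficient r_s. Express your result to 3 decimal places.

-0.167

ρ = 1 − 6Σd² / [n(n²−1)] = 1 − 6×140 / (9×80)
  = 1 − 840/720 = 1 − 1.1667 ≈ -0.167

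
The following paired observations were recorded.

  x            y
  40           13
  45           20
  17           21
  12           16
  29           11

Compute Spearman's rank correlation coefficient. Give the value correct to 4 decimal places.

Rank x: 4, 5, 2, 1, 3
Rank y: 2, 4, 5, 3, 1
d = rank(x) − rank(y): 2, 1, -3, -2, 2; Σd² = 22
ρ = 1 − 6Σd² / [n(n²−1)] = 1 − 6×22 / (5×24) = 1 − 132/120 ≈ -0.1000

-0.1000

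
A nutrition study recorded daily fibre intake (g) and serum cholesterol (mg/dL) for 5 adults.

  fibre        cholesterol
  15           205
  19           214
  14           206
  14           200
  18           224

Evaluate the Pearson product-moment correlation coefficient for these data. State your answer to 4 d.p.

0.8286

n = 5, Σx = 80, Σy = 1049, Σx² = 1302, Σy² = 220433, Σxy = 16857
nΣxy − ΣxΣy = 84285 − 83920 = 365
nΣx² − (Σx)² = 6510 − 6400 = 110; nΣy² − (Σy)² = 1102165 − 1100401 = 1764
r = 365 / √(110 × 1764) = 365 / 440.4997 ≈ 0.8286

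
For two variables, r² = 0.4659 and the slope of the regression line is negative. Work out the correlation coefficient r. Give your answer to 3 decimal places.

-0.683

|r| = √0.4659 = 0.683
The association is negative, so r = −0.683.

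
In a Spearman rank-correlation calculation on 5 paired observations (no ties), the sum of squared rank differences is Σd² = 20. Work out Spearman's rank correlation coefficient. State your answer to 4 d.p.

ρ = 1 − 6Σd² / [n(n²−1)] = 1 − 6×20 / (5×24)
  = 1 − 120/120 = 1 − 1.00000 ≈ 0.0000

0.0000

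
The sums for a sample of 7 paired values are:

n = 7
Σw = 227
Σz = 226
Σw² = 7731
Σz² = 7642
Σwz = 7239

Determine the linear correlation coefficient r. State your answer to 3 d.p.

-0.251

r = (nΣwz − ΣwΣz) / √[(nΣw² − (Σw)²)(nΣz² − (Σz)²)]
Numerator: 7×7239 − 227×226 = -629
Denominator: √[(54117 − 51529)(53494 − 51076)] = √[2588 × 2418] = 2501.5563
r = -629 / 2501.5563 ≈ -0.251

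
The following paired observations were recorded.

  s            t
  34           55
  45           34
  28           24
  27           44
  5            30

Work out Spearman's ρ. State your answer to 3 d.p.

Rank s: 4, 5, 3, 2, 1
Rank t: 5, 3, 1, 4, 2
d = rank(s) − rank(t): -1, 2, 2, -2, -1; Σd² = 14
ρ = 1 − 6Σd² / [n(n²−1)] = 1 − 6×14 / (5×24) = 1 − 84/120 ≈ 0.300

0.300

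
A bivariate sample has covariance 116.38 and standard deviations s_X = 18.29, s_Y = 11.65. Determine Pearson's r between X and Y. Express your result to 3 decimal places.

r = Cov(X,Y) / (s_X · s_Y) = 116.38 / (18.29 × 11.65)
  = 116.38 / 213.0785 ≈ 0.546

0.546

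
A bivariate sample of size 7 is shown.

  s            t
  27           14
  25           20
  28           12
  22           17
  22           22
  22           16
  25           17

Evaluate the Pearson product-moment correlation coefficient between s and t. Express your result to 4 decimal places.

-0.6588

n = 7, Σs = 171, Σt = 118, Σs² = 4215, Σt² = 2058, Σst = 2849
nΣst − ΣsΣt = 19943 − 20178 = -235
nΣs² − (Σs)² = 29505 − 29241 = 264; nΣt² − (Σt)² = 14406 − 13924 = 482
r = -235 / √(264 × 482) = -235 / 356.7184 ≈ -0.6588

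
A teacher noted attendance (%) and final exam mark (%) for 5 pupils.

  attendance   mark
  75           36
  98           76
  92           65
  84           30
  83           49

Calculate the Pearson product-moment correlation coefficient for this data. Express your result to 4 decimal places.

n = 5, Σx = 432, Σy = 256, Σx² = 37638, Σy² = 14598, Σxy = 22715
nΣxy − ΣxΣy = 113575 − 110592 = 2983
nΣx² − (Σx)² = 188190 − 186624 = 1566; nΣy² − (Σy)² = 72990 − 65536 = 7454
r = 2983 / √(1566 × 7454) = 2983 / 3416.5720 ≈ 0.8731

0.8731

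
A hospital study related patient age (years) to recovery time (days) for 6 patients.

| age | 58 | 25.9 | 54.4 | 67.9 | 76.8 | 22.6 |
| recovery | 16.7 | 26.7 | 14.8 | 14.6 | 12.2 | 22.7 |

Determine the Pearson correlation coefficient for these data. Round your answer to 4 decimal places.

n = 6, Σx = 305.6, Σy = 107.7, Σx² = 18013.58, Σy² = 2088.11, Σxy = 4906.57
nΣxy − ΣxΣy = 29439.42 − 32913.12 = -3473.7
nΣx² − (Σx)² = 108081.48 − 93391.36 = 14690.12; nΣy² − (Σy)² = 12528.66 − 11599.29 = 929.37
r = -3473.7 / √(14690.12 × 929.37) = -3473.7 / 3694.9366 ≈ -0.9401

-0.9401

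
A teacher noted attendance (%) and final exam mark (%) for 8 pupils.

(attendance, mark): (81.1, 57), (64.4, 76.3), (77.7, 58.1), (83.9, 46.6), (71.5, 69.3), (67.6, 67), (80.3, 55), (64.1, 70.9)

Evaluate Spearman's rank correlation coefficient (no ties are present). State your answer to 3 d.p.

-0.929

Rank attendance: 7, 2, 5, 8, 4, 3, 6, 1
Rank mark: 3, 8, 4, 1, 6, 5, 2, 7
d = rank(attendance) − rank(mark): 4, -6, 1, 7, -2, -2, 4, -6; Σd² = 162
ρ = 1 − 6Σd² / [n(n²−1)] = 1 − 6×162 / (8×63) = 1 − 972/504 ≈ -0.929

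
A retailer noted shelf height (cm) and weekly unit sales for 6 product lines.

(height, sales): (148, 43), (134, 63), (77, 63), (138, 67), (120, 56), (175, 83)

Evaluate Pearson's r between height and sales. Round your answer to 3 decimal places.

0.303

n = 6, Σx = 792, Σy = 375, Σx² = 109858, Σy² = 24301, Σxy = 50148
nΣxy − ΣxΣy = 300888 − 297000 = 3888
nΣx² − (Σx)² = 659148 − 627264 = 31884; nΣy² − (Σy)² = 145806 − 140625 = 5181
r = 3888 / √(31884 × 5181) = 3888 / 12852.6652 ≈ 0.303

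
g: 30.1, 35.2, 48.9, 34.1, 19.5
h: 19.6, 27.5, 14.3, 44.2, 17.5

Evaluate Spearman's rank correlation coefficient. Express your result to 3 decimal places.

-0.100

Rank g: 2, 4, 5, 3, 1
Rank h: 3, 4, 1, 5, 2
d = rank(g) − rank(h): -1, 0, 4, -2, -1; Σd² = 22
ρ = 1 − 6Σd² / [n(n²−1)] = 1 − 6×22 / (5×24) = 1 − 132/120 ≈ -0.100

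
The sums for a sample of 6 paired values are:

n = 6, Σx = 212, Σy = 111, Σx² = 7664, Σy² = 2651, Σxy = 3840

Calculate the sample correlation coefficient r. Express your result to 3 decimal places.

r = (nΣxy − ΣxΣy) / √[(nΣx² − (Σx)²)(nΣy² − (Σy)²)]
Numerator: 6×3840 − 212×111 = -492
Denominator: √[(45984 − 44944)(15906 − 12321)] = √[1040 × 3585] = 1930.9065
r = -492 / 1930.9065 ≈ -0.255

-0.255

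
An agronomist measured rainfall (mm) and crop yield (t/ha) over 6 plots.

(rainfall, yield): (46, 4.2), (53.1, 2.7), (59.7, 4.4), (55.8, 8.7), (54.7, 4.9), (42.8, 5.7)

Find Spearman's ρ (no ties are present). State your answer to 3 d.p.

Rank rainfall: 2, 3, 6, 5, 4, 1
Rank yield: 2, 1, 3, 6, 4, 5
d = rank(rainfall) − rank(yield): 0, 2, 3, -1, 0, -4; Σd² = 30
ρ = 1 − 6Σd² / [n(n²−1)] = 1 − 6×30 / (6×35) = 1 − 180/210 ≈ 0.143

0.143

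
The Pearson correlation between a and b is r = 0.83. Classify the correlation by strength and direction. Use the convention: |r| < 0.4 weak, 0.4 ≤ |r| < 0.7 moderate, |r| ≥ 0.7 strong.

r = 0.83 > 0 so the relationship is positive.
|r| = 0.83, which falls in the strong range.

strong positive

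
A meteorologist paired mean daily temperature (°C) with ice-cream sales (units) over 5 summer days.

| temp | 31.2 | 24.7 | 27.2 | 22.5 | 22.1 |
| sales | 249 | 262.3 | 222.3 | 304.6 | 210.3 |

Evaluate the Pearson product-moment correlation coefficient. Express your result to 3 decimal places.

n = 5, Σx = 127.7, Σy = 1248.5, Σx² = 3318.03, Σy² = 317226.83, Σxy = 31795.3
nΣxy − ΣxΣy = 158976.5 − 159433.45 = -456.95
nΣx² − (Σx)² = 16590.15 − 16307.29 = 282.86; nΣy² − (Σy)² = 1586134.15 − 1558752.25 = 27381.9
r = -456.95 / √(282.86 × 27381.9) = -456.95 / 2783.0279 ≈ -0.164

-0.164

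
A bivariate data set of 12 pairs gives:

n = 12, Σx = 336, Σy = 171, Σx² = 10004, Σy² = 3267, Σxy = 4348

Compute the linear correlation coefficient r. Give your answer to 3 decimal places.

r = (nΣxy − ΣxΣy) / √[(nΣx² − (Σx)²)(nΣy² − (Σy)²)]
Numerator: 12×4348 − 336×171 = -5280
Denominator: √[(120048 − 112896)(39204 − 29241)] = √[7152 × 9963] = 8441.2899
r = -5280 / 8441.2899 ≈ -0.625

-0.625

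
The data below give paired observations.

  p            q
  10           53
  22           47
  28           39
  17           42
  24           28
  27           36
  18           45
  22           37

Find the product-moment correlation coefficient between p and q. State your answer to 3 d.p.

n = 8, Σp = 168, Σq = 327, Σp² = 3770, Σq² = 13777, Σpq = 6638
nΣpq − ΣpΣq = 53104 − 54936 = -1832
nΣp² − (Σp)² = 30160 − 28224 = 1936; nΣq² − (Σq)² = 110216 − 106929 = 3287
r = -1832 / √(1936 × 3287) = -1832 / 2522.6240 ≈ -0.726

-0.726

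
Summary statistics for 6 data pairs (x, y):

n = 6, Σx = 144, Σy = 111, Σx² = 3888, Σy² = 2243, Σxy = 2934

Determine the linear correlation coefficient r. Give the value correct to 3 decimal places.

r = (nΣxy − ΣxΣy) / √[(nΣx² − (Σx)²)(nΣy² − (Σy)²)]
Numerator: 6×2934 − 144×111 = 1620
Denominator: √[(23328 − 20736)(13458 − 12321)] = √[2592 × 1137] = 1716.7131
r = 1620 / 1716.7131 ≈ 0.944

0.944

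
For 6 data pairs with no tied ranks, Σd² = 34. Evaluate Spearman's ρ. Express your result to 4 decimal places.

0.0286

ρ = 1 − 6Σd² / [n(n²−1)] = 1 − 6×34 / (6×35)
  = 1 − 204/210 = 1 − 0.97143 ≈ 0.0286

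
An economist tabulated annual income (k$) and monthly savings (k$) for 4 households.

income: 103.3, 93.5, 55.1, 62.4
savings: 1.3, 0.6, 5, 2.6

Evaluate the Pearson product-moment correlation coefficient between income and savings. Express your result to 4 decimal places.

n = 4, Σx = 314.3, Σy = 9.5, Σx² = 26342.91, Σy² = 33.81, Σxy = 628.13
nΣxy − ΣxΣy = 2512.52 − 2985.85 = -473.33
nΣx² − (Σx)² = 105371.64 − 98784.49 = 6587.15; nΣy² − (Σy)² = 135.24 − 90.25 = 44.99
r = -473.33 / √(6587.15 × 44.99) = -473.33 / 544.3858 ≈ -0.8695

-0.8695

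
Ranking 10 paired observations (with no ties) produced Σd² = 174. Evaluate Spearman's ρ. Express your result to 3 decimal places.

-0.055

ρ = 1 − 6Σd² / [n(n²−1)] = 1 − 6×174 / (10×99)
  = 1 − 1044/990 = 1 − 1.0545 ≈ -0.055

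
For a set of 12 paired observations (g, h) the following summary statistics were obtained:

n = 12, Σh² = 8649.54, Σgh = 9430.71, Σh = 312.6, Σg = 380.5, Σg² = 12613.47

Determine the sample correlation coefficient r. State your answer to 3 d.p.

r = (nΣgh − ΣgΣh) / √[(nΣg² − (Σg)²)(nΣh² − (Σh)²)]
Numerator: 12×9430.71 − 380.5×312.6 = -5775.78
Denominator: √[(151361.64 − 144780.25)(103794.48 − 97718.76)] = √[6581.39 × 6075.72] = 6323.5024
r = -5775.78 / 6323.5024 ≈ -0.913

-0.913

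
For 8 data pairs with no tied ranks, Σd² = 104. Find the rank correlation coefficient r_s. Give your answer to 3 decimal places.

ρ = 1 − 6Σd² / [n(n²−1)] = 1 − 6×104 / (8×63)
  = 1 − 624/504 = 1 − 1.2381 ≈ -0.238

-0.238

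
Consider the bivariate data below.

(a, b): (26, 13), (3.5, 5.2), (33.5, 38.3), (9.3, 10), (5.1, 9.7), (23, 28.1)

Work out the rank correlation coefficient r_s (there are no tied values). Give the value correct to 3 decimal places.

Rank a: 5, 1, 6, 3, 2, 4
Rank b: 4, 1, 6, 3, 2, 5
d = rank(a) − rank(b): 1, 0, 0, 0, 0, -1; Σd² = 2
ρ = 1 − 6Σd² / [n(n²−1)] = 1 − 6×2 / (6×35) = 1 − 12/210 ≈ 0.943

0.943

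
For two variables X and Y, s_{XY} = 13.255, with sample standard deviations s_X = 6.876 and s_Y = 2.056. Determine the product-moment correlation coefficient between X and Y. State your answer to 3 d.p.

0.938

r = Cov(X,Y) / (s_X · s_Y) = 13.255 / (6.876 × 2.056)
  = 13.255 / 14.1371 ≈ 0.938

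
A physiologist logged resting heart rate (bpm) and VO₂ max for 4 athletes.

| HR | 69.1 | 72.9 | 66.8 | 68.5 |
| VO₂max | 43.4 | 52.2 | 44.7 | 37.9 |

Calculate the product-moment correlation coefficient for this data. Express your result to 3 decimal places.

0.719

n = 4, Σx = 277.3, Σy = 178.2, Σx² = 19243.71, Σy² = 8042.9, Σxy = 12386.43
nΣxy − ΣxΣy = 49545.72 − 49414.86 = 130.86
nΣx² − (Σx)² = 76974.84 − 76895.29 = 79.55; nΣy² − (Σy)² = 32171.6 − 31755.24 = 416.36
r = 130.86 / √(79.55 × 416.36) = 130.86 / 181.9930 ≈ 0.719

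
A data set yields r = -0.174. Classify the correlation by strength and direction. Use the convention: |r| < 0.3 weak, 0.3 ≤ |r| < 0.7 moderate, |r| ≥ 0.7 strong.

r = -0.174 < 0 so the relationship is negative.
|r| = 0.174, which falls in the weak range.

weak negative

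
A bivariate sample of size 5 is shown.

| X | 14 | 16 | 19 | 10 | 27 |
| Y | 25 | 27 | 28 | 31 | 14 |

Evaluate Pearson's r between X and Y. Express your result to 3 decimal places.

n = 5, ΣX = 86, ΣY = 125, ΣX² = 1642, ΣY² = 3295, ΣXY = 2002
nΣXY − ΣXΣY = 10010 − 10750 = -740
nΣX² − (ΣX)² = 8210 − 7396 = 814; nΣY² − (ΣY)² = 16475 − 15625 = 850
r = -740 / √(814 × 850) = -740 / 831.8053 ≈ -0.890

-0.890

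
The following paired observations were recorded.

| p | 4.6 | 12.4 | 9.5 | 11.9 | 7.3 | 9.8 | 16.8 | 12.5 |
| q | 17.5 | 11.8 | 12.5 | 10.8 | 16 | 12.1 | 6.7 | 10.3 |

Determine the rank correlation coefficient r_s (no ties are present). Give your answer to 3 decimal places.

Rank p: 1, 6, 3, 5, 2, 4, 8, 7
Rank q: 8, 4, 6, 3, 7, 5, 1, 2
d = rank(p) − rank(q): -7, 2, -3, 2, -5, -1, 7, 5; Σd² = 166
ρ = 1 − 6Σd² / [n(n²−1)] = 1 − 6×166 / (8×63) = 1 − 996/504 ≈ -0.976

-0.976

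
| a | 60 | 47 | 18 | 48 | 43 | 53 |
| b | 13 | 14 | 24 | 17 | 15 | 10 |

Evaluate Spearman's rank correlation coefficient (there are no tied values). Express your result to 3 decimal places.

Rank a: 6, 3, 1, 4, 2, 5
Rank b: 2, 3, 6, 5, 4, 1
d = rank(a) − rank(b): 4, 0, -5, -1, -2, 4; Σd² = 62
ρ = 1 − 6Σd² / [n(n²−1)] = 1 − 6×62 / (6×35) = 1 − 372/210 ≈ -0.771

-0.771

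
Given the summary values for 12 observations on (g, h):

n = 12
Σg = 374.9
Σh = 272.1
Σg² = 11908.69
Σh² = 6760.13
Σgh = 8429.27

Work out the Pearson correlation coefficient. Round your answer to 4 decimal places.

-0.2104

r = (nΣgh − ΣgΣh) / √[(nΣg² − (Σg)²)(nΣh² − (Σh)²)]
Numerator: 12×8429.27 − 374.9×272.1 = -859.05
Denominator: √[(142904.28 − 140550.01)(81121.56 − 74038.41)] = √[2354.27 × 7083.15] = 4083.5827
r = -859.05 / 4083.5827 ≈ -0.2104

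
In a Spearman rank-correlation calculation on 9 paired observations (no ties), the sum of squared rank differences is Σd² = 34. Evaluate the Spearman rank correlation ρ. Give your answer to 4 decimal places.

ρ = 1 − 6Σd² / [n(n²−1)] = 1 − 6×34 / (9×80)
  = 1 − 204/720 = 1 − 0.28333 ≈ 0.7167

0.7167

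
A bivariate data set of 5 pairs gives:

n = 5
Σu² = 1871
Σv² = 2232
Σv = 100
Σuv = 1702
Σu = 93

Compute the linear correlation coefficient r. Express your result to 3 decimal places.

-0.873

r = (nΣuv − ΣuΣv) / √[(nΣu² − (Σu)²)(nΣv² − (Σv)²)]
Numerator: 5×1702 − 93×100 = -790
Denominator: √[(9355 − 8649)(11160 − 10000)] = √[706 × 1160] = 904.9641
r = -790 / 904.9641 ≈ -0.873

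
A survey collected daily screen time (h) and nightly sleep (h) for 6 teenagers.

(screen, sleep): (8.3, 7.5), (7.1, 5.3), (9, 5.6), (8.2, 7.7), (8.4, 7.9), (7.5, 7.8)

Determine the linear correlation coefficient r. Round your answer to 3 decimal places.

n = 6, Σx = 48.5, Σy = 41.8, Σx² = 394.35, Σy² = 298.24, Σxy = 338.28
nΣxy − ΣxΣy = 2029.68 − 2027.3 = 2.38
nΣx² − (Σx)² = 2366.1 − 2352.25 = 13.85; nΣy² − (Σy)² = 1789.44 − 1747.24 = 42.2
r = 2.38 / √(13.85 × 42.2) = 2.38 / 24.1758 ≈ 0.098

0.098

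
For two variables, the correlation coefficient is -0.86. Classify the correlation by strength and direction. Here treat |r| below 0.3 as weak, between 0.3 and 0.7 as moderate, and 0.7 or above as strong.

strong negative

r = -0.86 < 0 so the relationship is negative.
|r| = 0.86, which falls in the strong range.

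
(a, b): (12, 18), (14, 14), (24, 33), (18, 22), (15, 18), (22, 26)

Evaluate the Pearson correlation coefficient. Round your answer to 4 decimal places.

0.9279

n = 6, Σa = 105, Σb = 131, Σa² = 1949, Σb² = 3093, Σab = 2442
nΣab − ΣaΣb = 14652 − 13755 = 897
nΣa² − (Σa)² = 11694 − 11025 = 669; nΣb² − (Σb)² = 18558 − 17161 = 1397
r = 897 / √(669 × 1397) = 897 / 966.7435 ≈ 0.9279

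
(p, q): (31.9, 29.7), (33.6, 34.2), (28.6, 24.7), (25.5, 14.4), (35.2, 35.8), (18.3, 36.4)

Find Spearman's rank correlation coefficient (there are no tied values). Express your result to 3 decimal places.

Rank p: 4, 5, 3, 2, 6, 1
Rank q: 3, 4, 2, 1, 5, 6
d = rank(p) − rank(q): 1, 1, 1, 1, 1, -5; Σd² = 30
ρ = 1 − 6Σd² / [n(n²−1)] = 1 − 6×30 / (6×35) = 1 − 180/210 ≈ 0.143

0.143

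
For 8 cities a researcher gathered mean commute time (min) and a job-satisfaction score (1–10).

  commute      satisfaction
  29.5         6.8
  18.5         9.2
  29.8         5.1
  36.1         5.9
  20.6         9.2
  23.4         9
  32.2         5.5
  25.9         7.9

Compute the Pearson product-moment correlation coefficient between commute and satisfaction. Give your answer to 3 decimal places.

-0.894

n = 8, Σx = 216, Σy = 58.6, Σx² = 6083.32, Σy² = 450, Σxy = 1517.6
nΣxy − ΣxΣy = 12140.8 − 12657.6 = -516.8
nΣx² − (Σx)² = 48666.56 − 46656 = 2010.56; nΣy² − (Σy)² = 3600 − 3433.96 = 166.04
r = -516.8 / √(2010.56 × 166.04) = -516.8 / 577.7832 ≈ -0.894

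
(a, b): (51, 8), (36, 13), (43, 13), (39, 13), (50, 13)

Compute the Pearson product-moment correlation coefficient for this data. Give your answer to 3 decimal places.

n = 5, Σa = 219, Σb = 60, Σa² = 9767, Σb² = 740, Σab = 2592
nΣab − ΣaΣb = 12960 − 13140 = -180
nΣa² − (Σa)² = 48835 − 47961 = 874; nΣb² − (Σb)² = 3700 − 3600 = 100
r = -180 / √(874 × 100) = -180 / 295.6349 ≈ -0.609

-0.609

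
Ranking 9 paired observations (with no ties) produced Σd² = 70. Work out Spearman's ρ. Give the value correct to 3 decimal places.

ρ = 1 − 6Σd² / [n(n²−1)] = 1 − 6×70 / (9×80)
  = 1 − 420/720 = 1 − 0.5833 ≈ 0.417

0.417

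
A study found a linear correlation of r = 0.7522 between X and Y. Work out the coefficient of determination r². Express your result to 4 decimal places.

0.5658

r² = (0.7522)² = 0.5658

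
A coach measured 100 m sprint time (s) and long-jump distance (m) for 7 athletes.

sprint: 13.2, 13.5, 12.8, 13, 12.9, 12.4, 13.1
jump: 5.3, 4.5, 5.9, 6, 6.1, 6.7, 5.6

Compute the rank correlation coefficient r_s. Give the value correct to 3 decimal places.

-0.893

Rank sprint: 6, 7, 2, 4, 3, 1, 5
Rank jump: 2, 1, 4, 5, 6, 7, 3
d = rank(sprint) − rank(jump): 4, 6, -2, -1, -3, -6, 2; Σd² = 106
ρ = 1 − 6Σd² / [n(n²−1)] = 1 − 6×106 / (7×48) = 1 − 636/336 ≈ -0.893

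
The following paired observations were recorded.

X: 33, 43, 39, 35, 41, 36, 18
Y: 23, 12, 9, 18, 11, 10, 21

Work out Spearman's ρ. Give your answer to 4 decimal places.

-0.6429

Rank X: 2, 7, 5, 3, 6, 4, 1
Rank Y: 7, 4, 1, 5, 3, 2, 6
d = rank(X) − rank(Y): -5, 3, 4, -2, 3, 2, -5; Σd² = 92
ρ = 1 − 6Σd² / [n(n²−1)] = 1 − 6×92 / (7×48) = 1 − 552/336 ≈ -0.6429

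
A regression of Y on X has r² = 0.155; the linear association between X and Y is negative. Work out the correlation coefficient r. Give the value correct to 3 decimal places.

-0.394

|r| = √0.155 = 0.394
The association is negative, so r = −0.394.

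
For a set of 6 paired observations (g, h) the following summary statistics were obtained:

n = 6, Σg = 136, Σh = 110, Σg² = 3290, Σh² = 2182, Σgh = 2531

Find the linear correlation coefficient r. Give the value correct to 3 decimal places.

0.203

r = (nΣgh − ΣgΣh) / √[(nΣg² − (Σg)²)(nΣh² − (Σh)²)]
Numerator: 6×2531 − 136×110 = 226
Denominator: √[(19740 − 18496)(13092 − 12100)] = √[1244 × 992] = 1110.8771
r = 226 / 1110.8771 ≈ 0.203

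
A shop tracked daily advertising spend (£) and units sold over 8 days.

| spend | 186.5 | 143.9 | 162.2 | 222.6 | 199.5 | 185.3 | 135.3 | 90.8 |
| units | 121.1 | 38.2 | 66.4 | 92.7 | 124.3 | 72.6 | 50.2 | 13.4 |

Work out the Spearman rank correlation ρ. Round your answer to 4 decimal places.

Rank spend: 6, 3, 4, 8, 7, 5, 2, 1
Rank units: 7, 2, 4, 6, 8, 5, 3, 1
d = rank(spend) − rank(units): -1, 1, 0, 2, -1, 0, -1, 0; Σd² = 8
ρ = 1 − 6Σd² / [n(n²−1)] = 1 − 6×8 / (8×63) = 1 − 48/504 ≈ 0.9048

0.9048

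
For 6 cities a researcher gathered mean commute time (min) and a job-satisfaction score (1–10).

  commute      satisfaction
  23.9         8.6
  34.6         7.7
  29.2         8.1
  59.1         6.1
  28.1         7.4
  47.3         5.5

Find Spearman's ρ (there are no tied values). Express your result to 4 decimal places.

Rank commute: 1, 4, 3, 6, 2, 5
Rank satisfaction: 6, 4, 5, 2, 3, 1
d = rank(commute) − rank(satisfaction): -5, 0, -2, 4, -1, 4; Σd² = 62
ρ = 1 − 6Σd² / [n(n²−1)] = 1 − 6×62 / (6×35) = 1 − 372/210 ≈ -0.7714

-0.7714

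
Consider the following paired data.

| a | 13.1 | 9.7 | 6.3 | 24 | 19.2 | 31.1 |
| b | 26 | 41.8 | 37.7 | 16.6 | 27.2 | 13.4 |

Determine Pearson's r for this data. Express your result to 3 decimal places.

n = 6, Σa = 103.4, Σb = 162.7, Σa² = 2217.24, Σb² = 5039.49, Σab = 2320.95
nΣab − ΣaΣb = 13925.7 − 16823.18 = -2897.48
nΣa² − (Σa)² = 13303.44 − 10691.56 = 2611.88; nΣb² − (Σb)² = 30236.94 − 26471.29 = 3765.65
r = -2897.48 / √(2611.88 × 3765.65) = -2897.48 / 3136.1483 ≈ -0.924

-0.924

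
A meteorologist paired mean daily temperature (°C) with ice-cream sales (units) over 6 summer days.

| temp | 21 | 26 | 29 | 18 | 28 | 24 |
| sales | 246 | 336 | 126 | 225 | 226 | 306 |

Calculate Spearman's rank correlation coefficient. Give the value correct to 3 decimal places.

Rank temp: 2, 4, 6, 1, 5, 3
Rank sales: 4, 6, 1, 2, 3, 5
d = rank(temp) − rank(sales): -2, -2, 5, -1, 2, -2; Σd² = 42
ρ = 1 − 6Σd² / [n(n²−1)] = 1 − 6×42 / (6×35) = 1 − 252/210 ≈ -0.200

-0.200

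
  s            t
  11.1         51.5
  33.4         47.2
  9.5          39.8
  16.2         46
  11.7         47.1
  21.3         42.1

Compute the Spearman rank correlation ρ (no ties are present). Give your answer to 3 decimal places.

0.200

Rank s: 2, 6, 1, 4, 3, 5
Rank t: 6, 5, 1, 3, 4, 2
d = rank(s) − rank(t): -4, 1, 0, 1, -1, 3; Σd² = 28
ρ = 1 − 6Σd² / [n(n²−1)] = 1 − 6×28 / (6×35) = 1 − 168/210 ≈ 0.200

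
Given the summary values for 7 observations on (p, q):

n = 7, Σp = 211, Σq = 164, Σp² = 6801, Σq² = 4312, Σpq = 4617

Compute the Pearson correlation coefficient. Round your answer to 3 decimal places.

-0.717

r = (nΣpq − ΣpΣq) / √[(nΣp² − (Σp)²)(nΣq² − (Σq)²)]
Numerator: 7×4617 − 211×164 = -2285
Denominator: √[(47607 − 44521)(30184 − 26896)] = √[3086 × 3288] = 3185.3992
r = -2285 / 3185.3992 ≈ -0.717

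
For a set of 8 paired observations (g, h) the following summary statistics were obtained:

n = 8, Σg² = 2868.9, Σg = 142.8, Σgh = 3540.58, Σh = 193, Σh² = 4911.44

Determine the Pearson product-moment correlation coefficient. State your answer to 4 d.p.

r = (nΣgh − ΣgΣh) / √[(nΣg² − (Σg)²)(nΣh² − (Σh)²)]
Numerator: 8×3540.58 − 142.8×193 = 764.24
Denominator: √[(22951.2 − 20391.84)(39291.52 − 37249)] = √[2559.36 × 2042.52] = 2286.3823
r = 764.24 / 2286.3823 ≈ 0.3343

0.3343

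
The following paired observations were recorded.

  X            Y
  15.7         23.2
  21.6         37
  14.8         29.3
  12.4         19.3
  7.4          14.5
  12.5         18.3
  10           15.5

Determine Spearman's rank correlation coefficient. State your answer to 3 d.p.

0.929

Rank X: 6, 7, 5, 3, 1, 4, 2
Rank Y: 5, 7, 6, 4, 1, 3, 2
d = rank(X) − rank(Y): 1, 0, -1, -1, 0, 1, 0; Σd² = 4
ρ = 1 − 6Σd² / [n(n²−1)] = 1 − 6×4 / (7×48) = 1 − 24/336 ≈ 0.929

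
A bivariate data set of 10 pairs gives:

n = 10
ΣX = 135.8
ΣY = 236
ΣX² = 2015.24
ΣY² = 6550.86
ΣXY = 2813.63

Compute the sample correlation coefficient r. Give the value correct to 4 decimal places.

r = (nΣXY − ΣXΣY) / √[(nΣX² − (ΣX)²)(nΣY² − (ΣY)²)]
Numerator: 10×2813.63 − 135.8×236 = -3912.5
Denominator: √[(20152.4 − 18441.64)(65508.6 − 55696)] = √[1710.76 × 9812.6] = 4097.1946
r = -3912.5 / 4097.1946 ≈ -0.9549

-0.9549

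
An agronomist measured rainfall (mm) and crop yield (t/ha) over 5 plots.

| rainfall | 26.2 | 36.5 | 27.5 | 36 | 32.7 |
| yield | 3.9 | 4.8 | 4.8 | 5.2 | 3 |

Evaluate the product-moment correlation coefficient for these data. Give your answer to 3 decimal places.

0.299

n = 5, Σx = 158.9, Σy = 21.7, Σx² = 5140.23, Σy² = 97.33, Σxy = 694.68
nΣxy − ΣxΣy = 3473.4 − 3448.13 = 25.27
nΣx² − (Σx)² = 25701.15 − 25249.21 = 451.94; nΣy² − (Σy)² = 486.65 − 470.89 = 15.76
r = 25.27 / √(451.94 × 15.76) = 25.27 / 84.3953 ≈ 0.299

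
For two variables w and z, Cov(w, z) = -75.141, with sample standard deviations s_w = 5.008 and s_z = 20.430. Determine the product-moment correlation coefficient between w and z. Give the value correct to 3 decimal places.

r = Cov(w,z) / (s_w · s_z) = -75.141 / (5.008 × 20.430)
  = -75.141 / 102.3134 ≈ -0.734

-0.734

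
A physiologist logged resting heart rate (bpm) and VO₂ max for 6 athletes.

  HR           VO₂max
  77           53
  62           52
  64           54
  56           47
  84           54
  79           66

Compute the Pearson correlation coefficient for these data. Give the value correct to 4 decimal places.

n = 6, Σx = 422, Σy = 326, Σx² = 30302, Σy² = 17910, Σxy = 23143
nΣxy − ΣxΣy = 138858 − 137572 = 1286
nΣx² − (Σx)² = 181812 − 178084 = 3728; nΣy² − (Σy)² = 107460 − 106276 = 1184
r = 1286 / √(3728 × 1184) = 1286 / 2100.9407 ≈ 0.6121

0.6121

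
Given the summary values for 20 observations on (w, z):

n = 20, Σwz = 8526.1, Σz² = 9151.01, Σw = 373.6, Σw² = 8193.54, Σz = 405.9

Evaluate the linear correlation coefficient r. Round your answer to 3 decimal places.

r = (nΣwz − ΣwΣz) / √[(nΣw² − (Σw)²)(nΣz² − (Σz)²)]
Numerator: 20×8526.1 − 373.6×405.9 = 18877.76
Denominator: √[(163870.8 − 139576.96)(183020.2 − 164754.81)] = √[24293.84 × 18265.39] = 21065.0531
r = 18877.76 / 21065.0531 ≈ 0.896

0.896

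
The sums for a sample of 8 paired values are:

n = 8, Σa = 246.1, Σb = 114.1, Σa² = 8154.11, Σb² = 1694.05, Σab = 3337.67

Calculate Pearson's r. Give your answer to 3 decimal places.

r = (nΣab − ΣaΣb) / √[(nΣa² − (Σa)²)(nΣb² − (Σb)²)]
Numerator: 8×3337.67 − 246.1×114.1 = -1378.65
Denominator: √[(65232.88 − 60565.21)(13552.4 − 13018.81)] = √[4667.67 × 533.59] = 1578.1705
r = -1378.65 / 1578.1705 ≈ -0.874

-0.874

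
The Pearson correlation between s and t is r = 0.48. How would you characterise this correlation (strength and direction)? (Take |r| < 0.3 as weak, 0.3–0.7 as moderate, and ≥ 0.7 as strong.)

r = 0.48 > 0 so the relationship is positive.
|r| = 0.48, which falls in the moderate range.

moderate positive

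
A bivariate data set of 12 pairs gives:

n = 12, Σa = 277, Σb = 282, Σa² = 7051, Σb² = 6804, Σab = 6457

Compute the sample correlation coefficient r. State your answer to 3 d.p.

r = (nΣab − ΣaΣb) / √[(nΣa² − (Σa)²)(nΣb² − (Σb)²)]
Numerator: 12×6457 − 277×282 = -630
Denominator: √[(84612 − 76729)(81648 − 79524)] = √[7883 × 2124] = 4091.8812
r = -630 / 4091.8812 ≈ -0.154

-0.154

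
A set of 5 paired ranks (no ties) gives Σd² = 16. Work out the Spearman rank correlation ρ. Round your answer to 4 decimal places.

0.2000

ρ = 1 − 6Σd² / [n(n²−1)] = 1 − 6×16 / (5×24)
  = 1 − 96/120 = 1 − 0.80000 ≈ 0.2000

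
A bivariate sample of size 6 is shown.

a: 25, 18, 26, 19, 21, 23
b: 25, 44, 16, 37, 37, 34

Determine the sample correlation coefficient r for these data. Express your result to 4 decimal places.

-0.9338

n = 6, Σa = 132, Σb = 193, Σa² = 2956, Σb² = 6711, Σab = 4095
nΣab − ΣaΣb = 24570 − 25476 = -906
nΣa² − (Σa)² = 17736 − 17424 = 312; nΣb² − (Σb)² = 40266 − 37249 = 3017
r = -906 / √(312 × 3017) = -906 / 970.2082 ≈ -0.9338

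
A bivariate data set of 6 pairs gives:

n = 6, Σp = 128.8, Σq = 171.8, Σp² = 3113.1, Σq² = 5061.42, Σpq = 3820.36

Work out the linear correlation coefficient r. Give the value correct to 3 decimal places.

r = (nΣpq − ΣpΣq) / √[(nΣp² − (Σp)²)(nΣq² − (Σq)²)]
Numerator: 6×3820.36 − 128.8×171.8 = 794.32
Denominator: √[(18678.6 − 16589.44)(30368.52 − 29515.24)] = √[2089.16 × 853.28] = 1335.1548
r = 794.32 / 1335.1548 ≈ 0.595

0.595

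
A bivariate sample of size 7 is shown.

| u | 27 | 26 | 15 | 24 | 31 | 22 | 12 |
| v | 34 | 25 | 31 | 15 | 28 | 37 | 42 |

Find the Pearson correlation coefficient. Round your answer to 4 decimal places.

n = 7, Σu = 157, Σv = 212, Σu² = 3795, Σv² = 6884, Σuv = 4579
nΣuv − ΣuΣv = 32053 − 33284 = -1231
nΣu² − (Σu)² = 26565 − 24649 = 1916; nΣv² − (Σv)² = 48188 − 44944 = 3244
r = -1231 / √(1916 × 3244) = -1231 / 2493.0913 ≈ -0.4938

-0.4938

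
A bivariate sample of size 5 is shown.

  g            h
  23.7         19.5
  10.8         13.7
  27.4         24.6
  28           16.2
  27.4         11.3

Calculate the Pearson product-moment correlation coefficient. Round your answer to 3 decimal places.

n = 5, Σg = 117.3, Σh = 85.3, Σg² = 2963.85, Σh² = 1563.23, Σgh = 2047.37
nΣgh − ΣgΣh = 10236.85 − 10005.69 = 231.16
nΣg² − (Σg)² = 14819.25 − 13759.29 = 1059.96; nΣh² − (Σh)² = 7816.15 − 7276.09 = 540.06
r = 231.16 / √(1059.96 × 540.06) = 231.16 / 756.5990 ≈ 0.306

0.306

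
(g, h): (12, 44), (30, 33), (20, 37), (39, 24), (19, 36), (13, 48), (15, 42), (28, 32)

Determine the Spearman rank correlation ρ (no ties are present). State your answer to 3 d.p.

-0.929

Rank g: 1, 7, 5, 8, 4, 2, 3, 6
Rank h: 7, 3, 5, 1, 4, 8, 6, 2
d = rank(g) − rank(h): -6, 4, 0, 7, 0, -6, -3, 4; Σd² = 162
ρ = 1 − 6Σd² / [n(n²−1)] = 1 − 6×162 / (8×63) = 1 − 972/504 ≈ -0.929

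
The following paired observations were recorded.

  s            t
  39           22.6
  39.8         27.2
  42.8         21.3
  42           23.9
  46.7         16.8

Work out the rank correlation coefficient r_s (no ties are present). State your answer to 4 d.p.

Rank s: 1, 2, 4, 3, 5
Rank t: 3, 5, 2, 4, 1
d = rank(s) − rank(t): -2, -3, 2, -1, 4; Σd² = 34
ρ = 1 − 6Σd² / [n(n²−1)] = 1 − 6×34 / (5×24) = 1 − 204/120 ≈ -0.7000

-0.7000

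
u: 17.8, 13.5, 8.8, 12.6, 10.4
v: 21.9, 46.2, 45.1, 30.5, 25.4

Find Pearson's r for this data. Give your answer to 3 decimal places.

-0.488

n = 5, Σu = 63.1, Σv = 169.1, Σu² = 843.45, Σv² = 6223.47, Σuv = 2058.86
nΣuv − ΣuΣv = 10294.3 − 10670.21 = -375.91
nΣu² − (Σu)² = 4217.25 − 3981.61 = 235.64; nΣv² − (Σv)² = 31117.35 − 28594.81 = 2522.54
r = -375.91 / √(235.64 × 2522.54) = -375.91 / 770.9808 ≈ -0.488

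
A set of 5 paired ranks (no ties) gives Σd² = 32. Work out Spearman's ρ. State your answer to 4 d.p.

-0.6000

ρ = 1 − 6Σd² / [n(n²−1)] = 1 − 6×32 / (5×24)
  = 1 − 192/120 = 1 − 1.60000 ≈ -0.6000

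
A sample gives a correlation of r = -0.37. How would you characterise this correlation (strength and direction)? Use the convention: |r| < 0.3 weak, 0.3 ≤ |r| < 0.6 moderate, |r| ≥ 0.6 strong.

moderate negative

r = -0.37 < 0 so the relationship is negative.
|r| = 0.37, which falls in the moderate range.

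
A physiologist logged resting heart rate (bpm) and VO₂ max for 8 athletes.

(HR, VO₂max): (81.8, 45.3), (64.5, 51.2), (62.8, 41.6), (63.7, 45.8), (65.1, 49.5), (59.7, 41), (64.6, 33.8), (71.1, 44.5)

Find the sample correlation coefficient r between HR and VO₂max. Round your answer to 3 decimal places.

0.167

n = 8, Σx = 533.3, Σy = 352.7, Σx² = 35883.49, Σy² = 15755.67, Σxy = 23555.46
nΣxy − ΣxΣy = 188443.68 − 188094.91 = 348.77
nΣx² − (Σx)² = 287067.92 − 284408.89 = 2659.03; nΣy² − (Σy)² = 126045.36 − 124397.29 = 1648.07
r = 348.77 / √(2659.03 × 1648.07) = 348.77 / 2093.3866 ≈ 0.167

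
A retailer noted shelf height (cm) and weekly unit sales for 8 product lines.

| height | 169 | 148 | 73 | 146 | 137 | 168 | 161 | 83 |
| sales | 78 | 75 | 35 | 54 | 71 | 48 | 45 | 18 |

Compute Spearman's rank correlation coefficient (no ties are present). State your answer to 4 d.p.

Rank height: 8, 5, 1, 4, 3, 7, 6, 2
Rank sales: 8, 7, 2, 5, 6, 4, 3, 1
d = rank(height) − rank(sales): 0, -2, -1, -1, -3, 3, 3, 1; Σd² = 34
ρ = 1 − 6Σd² / [n(n²−1)] = 1 − 6×34 / (8×63) = 1 − 204/504 ≈ 0.5952

0.5952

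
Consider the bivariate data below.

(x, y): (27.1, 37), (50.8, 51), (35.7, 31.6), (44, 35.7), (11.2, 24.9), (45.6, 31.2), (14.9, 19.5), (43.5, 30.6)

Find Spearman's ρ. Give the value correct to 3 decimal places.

Rank x: 3, 8, 4, 6, 1, 7, 2, 5
Rank y: 7, 8, 5, 6, 2, 4, 1, 3
d = rank(x) − rank(y): -4, 0, -1, 0, -1, 3, 1, 2; Σd² = 32
ρ = 1 − 6Σd² / [n(n²−1)] = 1 − 6×32 / (8×63) = 1 − 192/504 ≈ 0.619

0.619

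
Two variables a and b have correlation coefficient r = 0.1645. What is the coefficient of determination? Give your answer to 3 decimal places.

r² = (0.1645)² = 0.027

0.027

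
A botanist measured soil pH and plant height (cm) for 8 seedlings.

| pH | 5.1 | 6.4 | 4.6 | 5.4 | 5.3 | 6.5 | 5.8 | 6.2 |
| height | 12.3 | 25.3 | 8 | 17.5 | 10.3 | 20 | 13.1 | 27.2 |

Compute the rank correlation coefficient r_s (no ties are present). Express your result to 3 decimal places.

0.857

Rank pH: 2, 7, 1, 4, 3, 8, 5, 6
Rank height: 3, 7, 1, 5, 2, 6, 4, 8
d = rank(pH) − rank(height): -1, 0, 0, -1, 1, 2, 1, -2; Σd² = 12
ρ = 1 − 6Σd² / [n(n²−1)] = 1 − 6×12 / (8×63) = 1 − 72/504 ≈ 0.857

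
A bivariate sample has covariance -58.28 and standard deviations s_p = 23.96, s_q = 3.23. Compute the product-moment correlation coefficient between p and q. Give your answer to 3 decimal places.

-0.753

r = Cov(p,q) / (s_p · s_q) = -58.28 / (23.96 × 3.23)
  = -58.28 / 77.3908 ≈ -0.753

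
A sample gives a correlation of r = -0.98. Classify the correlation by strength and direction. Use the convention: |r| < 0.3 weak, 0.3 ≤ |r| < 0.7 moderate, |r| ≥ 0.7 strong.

r = -0.98 < 0 so the relationship is negative.
|r| = 0.98, which falls in the strong range.

strong negative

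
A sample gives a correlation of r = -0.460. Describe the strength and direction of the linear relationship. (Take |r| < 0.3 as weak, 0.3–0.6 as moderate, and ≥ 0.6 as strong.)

r = -0.460 < 0 so the relationship is negative.
|r| = 0.460, which falls in the moderate range.

moderate negative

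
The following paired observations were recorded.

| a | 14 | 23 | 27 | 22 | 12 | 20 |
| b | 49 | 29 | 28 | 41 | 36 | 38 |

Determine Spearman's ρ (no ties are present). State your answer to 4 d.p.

Rank a: 2, 5, 6, 4, 1, 3
Rank b: 6, 2, 1, 5, 3, 4
d = rank(a) − rank(b): -4, 3, 5, -1, -2, -1; Σd² = 56
ρ = 1 − 6Σd² / [n(n²−1)] = 1 − 6×56 / (6×35) = 1 − 336/210 ≈ -0.6000

-0.6000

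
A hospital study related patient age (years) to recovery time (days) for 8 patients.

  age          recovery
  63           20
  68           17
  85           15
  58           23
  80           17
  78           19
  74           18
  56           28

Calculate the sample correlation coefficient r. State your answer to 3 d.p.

-0.848

n = 8, Σx = 562, Σy = 157, Σx² = 40278, Σy² = 3201, Σxy = 10767
nΣxy − ΣxΣy = 86136 − 88234 = -2098
nΣx² − (Σx)² = 322224 − 315844 = 6380; nΣy² − (Σy)² = 25608 − 24649 = 959
r = -2098 / √(6380 × 959) = -2098 / 2473.5440 ≈ -0.848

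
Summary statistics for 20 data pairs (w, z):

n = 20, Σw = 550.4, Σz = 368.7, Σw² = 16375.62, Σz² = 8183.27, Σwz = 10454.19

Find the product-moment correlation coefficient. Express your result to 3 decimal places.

r = (nΣwz − ΣwΣz) / √[(nΣw² − (Σw)²)(nΣz² − (Σz)²)]
Numerator: 20×10454.19 − 550.4×368.7 = 6151.32
Denominator: √[(327512.4 − 302940.16)(163665.4 − 135939.69)] = √[24572.24 × 27725.71] = 26101.3946
r = 6151.32 / 26101.3946 ≈ 0.236

0.236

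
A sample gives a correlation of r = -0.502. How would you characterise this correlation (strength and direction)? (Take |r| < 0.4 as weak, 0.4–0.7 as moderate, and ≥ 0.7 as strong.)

r = -0.502 < 0 so the relationship is negative.
|r| = 0.502, which falls in the moderate range.

moderate negative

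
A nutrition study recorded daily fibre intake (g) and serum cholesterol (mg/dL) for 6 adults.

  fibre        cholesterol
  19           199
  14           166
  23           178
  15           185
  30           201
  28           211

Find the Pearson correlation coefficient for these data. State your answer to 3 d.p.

n = 6, Σx = 129, Σy = 1140, Σx² = 2995, Σy² = 217988, Σxy = 24912
nΣxy − ΣxΣy = 149472 − 147060 = 2412
nΣx² − (Σx)² = 17970 − 16641 = 1329; nΣy² − (Σy)² = 1307928 − 1299600 = 8328
r = 2412 / √(1329 × 8328) = 2412 / 3326.8472 ≈ 0.725

0.725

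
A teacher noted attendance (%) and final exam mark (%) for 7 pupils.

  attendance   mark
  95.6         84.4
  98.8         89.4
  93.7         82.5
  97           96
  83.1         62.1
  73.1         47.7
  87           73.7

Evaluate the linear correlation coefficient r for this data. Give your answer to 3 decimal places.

0.978

n = 7, Σx = 628.3, Σy = 535.8, Σx² = 56907.71, Σy² = 42701.36, Σxy = 49002.89
nΣxy − ΣxΣy = 343020.23 − 336643.14 = 6377.09
nΣx² − (Σx)² = 398353.97 − 394760.89 = 3593.08; nΣy² − (Σy)² = 298909.52 − 287081.64 = 11827.88
r = 6377.09 / √(3593.08 × 11827.88) = 6377.09 / 6519.0888 ≈ 0.978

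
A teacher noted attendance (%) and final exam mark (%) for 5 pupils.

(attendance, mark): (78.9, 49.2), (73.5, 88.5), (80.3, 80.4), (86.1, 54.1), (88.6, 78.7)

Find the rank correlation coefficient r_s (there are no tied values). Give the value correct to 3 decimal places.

-0.300

Rank attendance: 2, 1, 3, 4, 5
Rank mark: 1, 5, 4, 2, 3
d = rank(attendance) − rank(mark): 1, -4, -1, 2, 2; Σd² = 26
ρ = 1 − 6Σd² / [n(n²−1)] = 1 − 6×26 / (5×24) = 1 − 156/120 ≈ -0.300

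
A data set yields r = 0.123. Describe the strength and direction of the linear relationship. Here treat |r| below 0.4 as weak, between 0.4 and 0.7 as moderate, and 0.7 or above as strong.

r = 0.123 > 0 so the relationship is positive.
|r| = 0.123, which falls in the weak range.

weak positive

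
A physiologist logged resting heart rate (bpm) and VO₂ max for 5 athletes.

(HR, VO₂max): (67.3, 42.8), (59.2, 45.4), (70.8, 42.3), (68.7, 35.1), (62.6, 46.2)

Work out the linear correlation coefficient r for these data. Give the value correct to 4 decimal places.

-0.6397

n = 5, Σx = 328.6, Σy = 211.8, Σx² = 21685.02, Σy² = 9048.74, Σxy = 13866.45
nΣxy − ΣxΣy = 69332.25 − 69597.48 = -265.23
nΣx² − (Σx)² = 108425.1 − 107977.96 = 447.14; nΣy² − (Σy)² = 45243.7 − 44859.24 = 384.46
r = -265.23 / √(447.14 × 384.46) = -265.23 / 414.6172 ≈ -0.6397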